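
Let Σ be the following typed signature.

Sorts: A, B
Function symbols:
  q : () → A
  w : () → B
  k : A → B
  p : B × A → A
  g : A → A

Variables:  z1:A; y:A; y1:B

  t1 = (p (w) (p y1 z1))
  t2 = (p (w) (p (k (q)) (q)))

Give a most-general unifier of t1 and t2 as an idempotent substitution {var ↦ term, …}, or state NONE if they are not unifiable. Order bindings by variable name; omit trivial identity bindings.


{y1 ↦ (k (q)), z1 ↦ (q)}


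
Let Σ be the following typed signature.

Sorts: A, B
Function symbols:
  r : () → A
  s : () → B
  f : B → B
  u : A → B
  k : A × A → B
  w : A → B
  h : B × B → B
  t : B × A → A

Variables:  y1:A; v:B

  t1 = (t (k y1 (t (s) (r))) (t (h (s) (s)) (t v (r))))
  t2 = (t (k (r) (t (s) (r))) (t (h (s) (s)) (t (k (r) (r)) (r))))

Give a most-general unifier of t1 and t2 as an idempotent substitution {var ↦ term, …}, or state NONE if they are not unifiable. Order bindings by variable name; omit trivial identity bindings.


{v ↦ (k (r) (r)), y1 ↦ (r)}


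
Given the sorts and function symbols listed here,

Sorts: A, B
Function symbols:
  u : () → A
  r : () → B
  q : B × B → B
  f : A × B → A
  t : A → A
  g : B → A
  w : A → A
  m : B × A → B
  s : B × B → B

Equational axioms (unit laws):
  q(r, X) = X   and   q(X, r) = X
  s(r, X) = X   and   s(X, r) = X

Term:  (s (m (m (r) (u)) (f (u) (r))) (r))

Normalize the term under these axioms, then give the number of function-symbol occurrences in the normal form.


1. (s (m (m (r) (u)) (f (u) (r))) (r))  →  (m (m (r) (u)) (f (u) (r)))
normal form: (m (m (r) (u)) (f (u) (r)))

size = 7


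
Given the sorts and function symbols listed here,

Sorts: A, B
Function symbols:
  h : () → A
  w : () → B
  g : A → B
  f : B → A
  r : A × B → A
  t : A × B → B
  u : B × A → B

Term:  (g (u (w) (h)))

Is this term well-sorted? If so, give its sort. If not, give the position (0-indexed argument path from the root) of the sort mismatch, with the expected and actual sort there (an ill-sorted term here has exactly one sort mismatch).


    (w) : B
    (h) : A
  (u (w) (h)) : B
(g (u (w) (h))) : ✗ arg 0 at [0] has sort B, expected A

ill-sorted at position [0]: expected A, got B


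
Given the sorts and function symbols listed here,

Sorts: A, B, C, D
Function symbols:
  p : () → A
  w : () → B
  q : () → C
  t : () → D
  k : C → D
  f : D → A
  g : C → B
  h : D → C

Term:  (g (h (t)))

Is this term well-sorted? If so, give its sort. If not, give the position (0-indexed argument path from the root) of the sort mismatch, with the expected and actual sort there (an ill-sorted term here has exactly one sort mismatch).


    (t) : D
  (h (t)) : C
(g (h (t))) : B

well-sorted; sort = B


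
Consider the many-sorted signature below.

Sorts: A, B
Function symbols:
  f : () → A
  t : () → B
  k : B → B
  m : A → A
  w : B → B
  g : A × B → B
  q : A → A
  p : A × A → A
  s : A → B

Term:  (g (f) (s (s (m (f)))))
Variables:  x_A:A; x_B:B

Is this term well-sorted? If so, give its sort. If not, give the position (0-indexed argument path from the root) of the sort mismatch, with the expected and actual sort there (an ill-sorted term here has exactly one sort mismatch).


ill-sorted at position [1, 0]: expected A, got B

  (f) : A
        (f) : A
      (m (f)) : A
    (s (m (f))) : B
  (s (s (m (f)))) : ✗ arg 0 at [1, 0] has sort B, expected A


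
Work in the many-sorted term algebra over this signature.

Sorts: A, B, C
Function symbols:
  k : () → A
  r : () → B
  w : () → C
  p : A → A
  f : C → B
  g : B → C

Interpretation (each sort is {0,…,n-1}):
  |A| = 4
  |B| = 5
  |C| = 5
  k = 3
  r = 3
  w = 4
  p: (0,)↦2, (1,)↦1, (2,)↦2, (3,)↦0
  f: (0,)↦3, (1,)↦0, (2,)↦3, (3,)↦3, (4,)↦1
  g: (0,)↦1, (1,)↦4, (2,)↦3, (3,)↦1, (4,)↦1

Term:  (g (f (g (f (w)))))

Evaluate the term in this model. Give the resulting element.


  w = 4
  (f (w)) = f(4,) = 1
  (g (f (w))) = g(1,) = 4
  (f (g (f (w)))) = f(4,) = 1
  (g (f (g (f (w))))) = g(1,) = 4

value = 4


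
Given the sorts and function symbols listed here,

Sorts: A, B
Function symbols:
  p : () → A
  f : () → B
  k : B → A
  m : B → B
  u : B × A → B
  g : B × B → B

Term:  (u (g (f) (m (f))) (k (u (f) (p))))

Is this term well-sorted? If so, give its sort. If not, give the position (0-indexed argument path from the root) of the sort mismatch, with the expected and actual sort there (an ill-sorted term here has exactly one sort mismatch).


    (f) : B
      (f) : B
    (m (f)) : B
  (g (f) (m (f))) : B
      (f) : B
      (p) : A
    (u (f) (p)) : B
  (k (u (f) (p))) : A
(u (g (f) (m (f))) (k (u (f) (p)))) : B

well-sorted; sort = B


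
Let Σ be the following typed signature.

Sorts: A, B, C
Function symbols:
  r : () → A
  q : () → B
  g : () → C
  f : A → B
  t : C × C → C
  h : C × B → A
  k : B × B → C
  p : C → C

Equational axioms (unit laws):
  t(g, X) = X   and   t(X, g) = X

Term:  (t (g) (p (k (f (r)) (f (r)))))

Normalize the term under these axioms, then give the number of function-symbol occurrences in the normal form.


1. (t (g) (p (k (f (r)) (f (r)))))  →  (p (k (f (r)) (f (r))))
normal form: (p (k (f (r)) (f (r))))

size = 6


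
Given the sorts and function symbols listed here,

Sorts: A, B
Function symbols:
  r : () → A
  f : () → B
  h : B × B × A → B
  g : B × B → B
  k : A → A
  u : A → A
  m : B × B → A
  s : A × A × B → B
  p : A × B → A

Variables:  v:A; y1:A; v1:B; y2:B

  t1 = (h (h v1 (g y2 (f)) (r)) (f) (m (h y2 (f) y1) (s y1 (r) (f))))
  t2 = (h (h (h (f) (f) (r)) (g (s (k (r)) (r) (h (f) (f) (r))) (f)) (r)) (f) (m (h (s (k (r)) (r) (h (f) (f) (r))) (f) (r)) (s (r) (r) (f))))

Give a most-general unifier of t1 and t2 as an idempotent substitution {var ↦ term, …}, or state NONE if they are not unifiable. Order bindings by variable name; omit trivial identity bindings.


{v1 ↦ (h (f) (f) (r)), y1 ↦ (r), y2 ↦ (s (k (r)) (r) (h (f) (f) (r)))}


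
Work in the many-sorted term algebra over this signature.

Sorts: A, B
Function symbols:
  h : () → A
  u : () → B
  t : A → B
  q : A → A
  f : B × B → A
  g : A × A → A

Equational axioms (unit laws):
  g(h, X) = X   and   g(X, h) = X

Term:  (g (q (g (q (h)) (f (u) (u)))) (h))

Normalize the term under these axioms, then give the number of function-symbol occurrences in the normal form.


size = 7

1. (g (q (g (q (h)) (f (u) (u)))) (h))  →  (q (g (q (h)) (f (u) (u))))
normal form: (q (g (q (h)) (f (u) (u))))


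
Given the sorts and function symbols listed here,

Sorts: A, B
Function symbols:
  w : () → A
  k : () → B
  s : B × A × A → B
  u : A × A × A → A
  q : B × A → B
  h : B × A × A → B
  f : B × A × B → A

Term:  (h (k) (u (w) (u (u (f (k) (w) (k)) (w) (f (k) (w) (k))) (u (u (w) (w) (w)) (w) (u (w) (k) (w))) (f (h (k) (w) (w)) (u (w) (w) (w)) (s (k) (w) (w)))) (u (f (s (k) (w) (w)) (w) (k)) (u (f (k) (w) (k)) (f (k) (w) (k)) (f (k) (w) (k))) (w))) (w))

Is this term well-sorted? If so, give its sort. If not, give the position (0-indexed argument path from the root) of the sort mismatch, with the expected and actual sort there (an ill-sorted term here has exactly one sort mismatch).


ill-sorted at position [1, 1, 1, 2, 1]: expected A, got B

  (k) : B
    (w) : A
          (k) : B
          (w) : A
          (k) : B
        (f (k) (w) (k)) : A
        (w) : A
          (k) : B
          (w) : A
          (k) : B
        (f (k) (w) (k)) : A
      (u (f (k) (w) (k)) (w) (f (k) (w) (k))) : A
          (w) : A
          (w) : A
          (w) : A
        (u (w) (w) (w)) : A
        (w) : A
          (w) : A
          (k) : B
          (w) : A
        (u (w) (k) (w)) : ✗ arg 1 at [1, 1, 1, 2, 1] has sort B, expected A
          (k) : B
          (w) : A
          (w) : A
        (h (k) (w) (w)) : B
          (w) : A
          (w) : A
          (w) : A
        (u (w) (w) (w)) : A
          (k) : B
          (w) : A
          (w) : A
        (s (k) (w) (w)) : B
      (f (h (k) (w) (w)) (u (w) (w) (w)) (s (k) (w) (w))) : A
          (k) : B
          (w) : A
          (w) : A
        (s (k) (w) (w)) : B
        (w) : A
        (k) : B
      (f (s (k) (w) (w)) (w) (k)) : A
          (k) : B
          (w) : A
          (k) : B
        (f (k) (w) (k)) : A
          (k) : B
          (w) : A
          (k) : B
        (f (k) (w) (k)) : A
          (k) : B
          (w) : A
          (k) : B
        (f (k) (w) (k)) : A
      (u (f (k) (w) (k)) (f (k) (w) (k)) (f (k) (w) (k))) : A
      (w) : A
    (u (f (s (k) (w) (w)) (w) (k)) (u (f (k) (w) (k)) (f (k) (w) (k)) (f (k) (w) (k))) (w)) : A
  (w) : A


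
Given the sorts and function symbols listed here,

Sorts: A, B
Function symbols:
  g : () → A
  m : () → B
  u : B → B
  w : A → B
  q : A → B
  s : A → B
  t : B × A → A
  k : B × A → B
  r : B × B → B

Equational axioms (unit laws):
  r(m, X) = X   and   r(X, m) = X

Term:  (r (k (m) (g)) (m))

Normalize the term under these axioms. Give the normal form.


1. (r (k (m) (g)) (m))  →  (k (m) (g))

normal form = (k (m) (g))


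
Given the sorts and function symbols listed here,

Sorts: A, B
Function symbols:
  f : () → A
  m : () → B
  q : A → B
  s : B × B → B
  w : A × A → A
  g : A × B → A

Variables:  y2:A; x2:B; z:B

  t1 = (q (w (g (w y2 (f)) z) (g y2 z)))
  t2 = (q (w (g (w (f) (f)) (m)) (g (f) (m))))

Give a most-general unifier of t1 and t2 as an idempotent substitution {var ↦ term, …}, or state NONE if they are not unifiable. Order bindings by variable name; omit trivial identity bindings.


{y2 ↦ (f), z ↦ (m)}


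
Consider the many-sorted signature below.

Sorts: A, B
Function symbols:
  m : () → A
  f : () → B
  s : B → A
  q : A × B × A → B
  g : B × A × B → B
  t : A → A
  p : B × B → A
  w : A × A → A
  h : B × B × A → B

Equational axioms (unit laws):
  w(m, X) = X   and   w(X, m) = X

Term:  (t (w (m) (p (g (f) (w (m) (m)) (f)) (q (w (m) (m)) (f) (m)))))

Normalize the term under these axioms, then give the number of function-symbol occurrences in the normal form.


size = 10

1. (t (w (m) (p (g (f) (w (m) (m)) (f)) (q (w (m) (m)) (f) (m)))))  →  (t (p (g (f) (w (m) (m)) (f)) (q (w (m) (m)) (f) (m))))
2. (t (p (g (f) (w (m) (m)) (f)) (q (w (m) (m)) (f) (m))))  →  (t (p (g (f) (m) (f)) (q (w (m) (m)) (f) (m))))
3. (t (p (g (f) (m) (f)) (q (w (m) (m)) (f) (m))))  →  (t (p (g (f) (m) (f)) (q (m) (f) (m))))
normal form: (t (p (g (f) (m) (f)) (q (m) (f) (m))))


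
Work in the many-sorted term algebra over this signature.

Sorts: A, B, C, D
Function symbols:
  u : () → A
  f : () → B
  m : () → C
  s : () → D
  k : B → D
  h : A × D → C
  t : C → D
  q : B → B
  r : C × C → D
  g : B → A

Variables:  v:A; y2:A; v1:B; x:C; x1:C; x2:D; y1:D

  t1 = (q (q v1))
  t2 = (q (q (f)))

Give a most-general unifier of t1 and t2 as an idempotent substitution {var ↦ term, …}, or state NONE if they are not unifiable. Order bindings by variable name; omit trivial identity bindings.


{v1 ↦ (f)}


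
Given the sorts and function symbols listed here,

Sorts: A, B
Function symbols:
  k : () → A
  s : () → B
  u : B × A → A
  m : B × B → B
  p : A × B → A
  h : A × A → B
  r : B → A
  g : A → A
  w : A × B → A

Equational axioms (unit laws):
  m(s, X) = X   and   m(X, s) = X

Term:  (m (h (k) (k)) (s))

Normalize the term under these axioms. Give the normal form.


1. (m (h (k) (k)) (s))  →  (h (k) (k))

normal form = (h (k) (k))


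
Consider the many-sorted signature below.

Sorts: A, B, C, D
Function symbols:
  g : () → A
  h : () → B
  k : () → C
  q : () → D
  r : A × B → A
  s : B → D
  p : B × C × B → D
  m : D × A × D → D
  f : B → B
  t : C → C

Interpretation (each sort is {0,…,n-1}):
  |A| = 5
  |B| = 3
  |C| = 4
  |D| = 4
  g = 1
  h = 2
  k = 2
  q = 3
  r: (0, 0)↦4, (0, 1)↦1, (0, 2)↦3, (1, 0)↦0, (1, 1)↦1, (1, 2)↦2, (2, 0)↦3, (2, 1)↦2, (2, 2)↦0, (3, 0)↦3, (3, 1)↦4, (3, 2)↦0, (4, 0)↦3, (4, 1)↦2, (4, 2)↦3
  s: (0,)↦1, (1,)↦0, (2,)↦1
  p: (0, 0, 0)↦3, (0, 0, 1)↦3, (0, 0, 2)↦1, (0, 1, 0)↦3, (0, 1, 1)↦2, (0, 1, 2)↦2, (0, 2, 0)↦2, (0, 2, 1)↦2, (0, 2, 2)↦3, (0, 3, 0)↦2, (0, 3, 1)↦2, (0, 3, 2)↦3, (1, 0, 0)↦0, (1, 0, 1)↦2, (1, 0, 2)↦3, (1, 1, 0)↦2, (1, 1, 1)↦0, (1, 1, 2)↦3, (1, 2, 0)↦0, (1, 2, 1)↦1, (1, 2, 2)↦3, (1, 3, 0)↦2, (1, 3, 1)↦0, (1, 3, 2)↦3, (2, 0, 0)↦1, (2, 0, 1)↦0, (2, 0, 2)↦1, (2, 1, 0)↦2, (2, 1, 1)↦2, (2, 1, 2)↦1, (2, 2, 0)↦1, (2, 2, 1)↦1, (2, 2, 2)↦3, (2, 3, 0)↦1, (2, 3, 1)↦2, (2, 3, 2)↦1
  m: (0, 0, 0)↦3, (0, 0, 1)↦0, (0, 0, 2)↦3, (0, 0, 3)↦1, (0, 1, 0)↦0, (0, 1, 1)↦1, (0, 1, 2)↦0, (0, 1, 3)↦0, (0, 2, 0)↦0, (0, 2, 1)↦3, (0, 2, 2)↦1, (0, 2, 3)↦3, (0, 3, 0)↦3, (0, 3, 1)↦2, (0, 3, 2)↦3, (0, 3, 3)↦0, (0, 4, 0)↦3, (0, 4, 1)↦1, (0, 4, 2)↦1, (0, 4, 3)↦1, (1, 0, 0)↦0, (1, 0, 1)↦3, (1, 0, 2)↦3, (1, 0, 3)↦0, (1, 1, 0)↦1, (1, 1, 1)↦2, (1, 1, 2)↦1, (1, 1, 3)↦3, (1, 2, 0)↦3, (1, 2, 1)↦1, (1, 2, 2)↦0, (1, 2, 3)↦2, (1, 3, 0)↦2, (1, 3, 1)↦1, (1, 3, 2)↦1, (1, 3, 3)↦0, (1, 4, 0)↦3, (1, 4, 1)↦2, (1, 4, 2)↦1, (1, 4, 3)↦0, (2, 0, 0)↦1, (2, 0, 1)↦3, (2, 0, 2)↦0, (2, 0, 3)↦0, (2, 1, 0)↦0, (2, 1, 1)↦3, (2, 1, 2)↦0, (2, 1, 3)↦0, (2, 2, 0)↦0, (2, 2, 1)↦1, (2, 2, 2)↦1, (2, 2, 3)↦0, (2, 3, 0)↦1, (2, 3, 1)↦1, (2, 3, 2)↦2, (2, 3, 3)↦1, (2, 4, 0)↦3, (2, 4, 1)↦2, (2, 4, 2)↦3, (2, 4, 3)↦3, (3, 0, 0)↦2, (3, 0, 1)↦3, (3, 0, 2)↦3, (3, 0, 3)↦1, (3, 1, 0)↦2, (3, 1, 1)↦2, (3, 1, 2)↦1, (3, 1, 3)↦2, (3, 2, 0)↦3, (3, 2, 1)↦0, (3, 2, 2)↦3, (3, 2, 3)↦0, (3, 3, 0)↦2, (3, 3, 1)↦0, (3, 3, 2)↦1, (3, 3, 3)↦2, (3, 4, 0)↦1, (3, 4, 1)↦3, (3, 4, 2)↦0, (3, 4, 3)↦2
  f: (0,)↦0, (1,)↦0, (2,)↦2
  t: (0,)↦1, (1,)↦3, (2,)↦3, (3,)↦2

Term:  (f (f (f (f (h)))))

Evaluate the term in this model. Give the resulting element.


value = 2

  h = 2
  (f (h)) = f(2,) = 2
  (f (f (h))) = f(2,) = 2
  (f (f (f (h)))) = f(2,) = 2
  (f (f (f (f (h))))) = f(2,) = 2


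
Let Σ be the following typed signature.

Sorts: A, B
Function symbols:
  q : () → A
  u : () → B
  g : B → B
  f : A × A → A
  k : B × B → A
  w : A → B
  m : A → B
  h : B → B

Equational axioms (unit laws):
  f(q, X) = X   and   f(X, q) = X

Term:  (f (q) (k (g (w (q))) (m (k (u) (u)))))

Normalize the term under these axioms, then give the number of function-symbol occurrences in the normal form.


1. (f (q) (k (g (w (q))) (m (k (u) (u)))))  →  (k (g (w (q))) (m (k (u) (u))))
normal form: (k (g (w (q))) (m (k (u) (u))))

size = 8


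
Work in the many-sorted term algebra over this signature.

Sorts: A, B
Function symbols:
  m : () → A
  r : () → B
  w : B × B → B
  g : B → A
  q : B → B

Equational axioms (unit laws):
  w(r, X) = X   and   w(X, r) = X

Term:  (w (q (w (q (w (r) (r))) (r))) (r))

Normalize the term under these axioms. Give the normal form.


1. (w (q (w (q (w (r) (r))) (r))) (r))  →  (q (w (q (w (r) (r))) (r)))
2. (q (w (q (w (r) (r))) (r)))  →  (q (q (w (r) (r))))
3. (q (q (w (r) (r))))  →  (q (q (r)))

normal form = (q (q (r)))


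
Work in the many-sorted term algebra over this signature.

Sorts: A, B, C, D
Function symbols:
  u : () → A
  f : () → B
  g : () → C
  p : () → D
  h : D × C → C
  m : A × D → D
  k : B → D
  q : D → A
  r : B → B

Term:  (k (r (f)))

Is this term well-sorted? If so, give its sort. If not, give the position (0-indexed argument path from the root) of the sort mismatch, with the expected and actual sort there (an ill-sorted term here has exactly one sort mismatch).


well-sorted; sort = D

    (f) : B
  (r (f)) : B
(k (r (f))) : D


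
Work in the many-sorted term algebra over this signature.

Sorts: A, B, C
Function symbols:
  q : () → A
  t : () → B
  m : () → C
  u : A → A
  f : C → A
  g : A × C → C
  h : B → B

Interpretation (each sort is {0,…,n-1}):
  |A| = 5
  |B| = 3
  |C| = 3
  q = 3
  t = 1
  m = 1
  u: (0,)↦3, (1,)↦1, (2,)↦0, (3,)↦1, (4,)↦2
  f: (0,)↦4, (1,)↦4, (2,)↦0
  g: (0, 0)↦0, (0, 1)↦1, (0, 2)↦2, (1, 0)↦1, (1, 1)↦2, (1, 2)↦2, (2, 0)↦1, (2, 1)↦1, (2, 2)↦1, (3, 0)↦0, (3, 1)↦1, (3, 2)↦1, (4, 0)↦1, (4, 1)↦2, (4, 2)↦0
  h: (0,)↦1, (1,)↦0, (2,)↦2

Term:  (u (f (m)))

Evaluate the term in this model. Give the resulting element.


  m = 1
  (f (m)) = f(1,) = 4
  (u (f (m))) = u(4,) = 2

value = 2


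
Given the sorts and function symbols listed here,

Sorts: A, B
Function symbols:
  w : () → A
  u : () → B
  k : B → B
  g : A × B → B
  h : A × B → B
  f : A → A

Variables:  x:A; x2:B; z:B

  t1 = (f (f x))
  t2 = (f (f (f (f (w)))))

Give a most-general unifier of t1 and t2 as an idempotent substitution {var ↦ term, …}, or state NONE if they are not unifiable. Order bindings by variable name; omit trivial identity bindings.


{x ↦ (f (f (w)))}


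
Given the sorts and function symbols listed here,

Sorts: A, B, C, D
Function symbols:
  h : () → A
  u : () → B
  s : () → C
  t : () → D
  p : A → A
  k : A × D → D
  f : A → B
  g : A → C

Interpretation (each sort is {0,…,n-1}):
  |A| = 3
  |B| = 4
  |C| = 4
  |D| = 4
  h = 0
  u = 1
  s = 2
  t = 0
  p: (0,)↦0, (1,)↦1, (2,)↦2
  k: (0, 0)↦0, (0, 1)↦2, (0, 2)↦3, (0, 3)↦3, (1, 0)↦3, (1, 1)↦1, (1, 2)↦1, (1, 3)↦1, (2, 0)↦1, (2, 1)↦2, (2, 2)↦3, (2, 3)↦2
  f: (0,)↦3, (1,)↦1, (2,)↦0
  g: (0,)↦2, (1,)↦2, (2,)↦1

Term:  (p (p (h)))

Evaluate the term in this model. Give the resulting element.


  h = 0
  (p (h)) = p(0,) = 0
  (p (p (h))) = p(0,) = 0

value = 0


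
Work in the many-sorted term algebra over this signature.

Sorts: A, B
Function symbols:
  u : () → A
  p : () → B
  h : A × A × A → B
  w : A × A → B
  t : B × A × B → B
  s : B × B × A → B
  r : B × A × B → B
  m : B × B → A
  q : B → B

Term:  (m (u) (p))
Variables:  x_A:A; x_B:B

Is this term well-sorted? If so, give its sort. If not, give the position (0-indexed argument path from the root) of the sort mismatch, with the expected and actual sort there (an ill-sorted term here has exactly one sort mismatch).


  (u) : A
  (p) : B
(m (u) (p)) : ✗ arg 0 at [0] has sort A, expected B

ill-sorted at position [0]: expected B, got A


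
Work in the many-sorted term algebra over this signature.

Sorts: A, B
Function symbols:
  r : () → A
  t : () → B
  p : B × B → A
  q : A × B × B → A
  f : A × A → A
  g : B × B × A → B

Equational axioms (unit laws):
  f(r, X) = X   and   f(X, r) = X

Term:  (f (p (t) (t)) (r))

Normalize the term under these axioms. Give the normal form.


1. (f (p (t) (t)) (r))  →  (p (t) (t))

normal form = (p (t) (t))


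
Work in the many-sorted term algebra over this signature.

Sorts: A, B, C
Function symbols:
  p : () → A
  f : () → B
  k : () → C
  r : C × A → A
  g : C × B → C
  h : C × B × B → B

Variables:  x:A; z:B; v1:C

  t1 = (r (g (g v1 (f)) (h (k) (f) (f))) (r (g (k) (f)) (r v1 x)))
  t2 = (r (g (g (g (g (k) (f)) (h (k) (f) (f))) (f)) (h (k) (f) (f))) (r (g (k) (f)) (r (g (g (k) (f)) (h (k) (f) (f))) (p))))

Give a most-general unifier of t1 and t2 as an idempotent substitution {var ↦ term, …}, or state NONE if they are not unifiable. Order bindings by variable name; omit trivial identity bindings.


{v1 ↦ (g (g (k) (f)) (h (k) (f) (f))), x ↦ (p)}


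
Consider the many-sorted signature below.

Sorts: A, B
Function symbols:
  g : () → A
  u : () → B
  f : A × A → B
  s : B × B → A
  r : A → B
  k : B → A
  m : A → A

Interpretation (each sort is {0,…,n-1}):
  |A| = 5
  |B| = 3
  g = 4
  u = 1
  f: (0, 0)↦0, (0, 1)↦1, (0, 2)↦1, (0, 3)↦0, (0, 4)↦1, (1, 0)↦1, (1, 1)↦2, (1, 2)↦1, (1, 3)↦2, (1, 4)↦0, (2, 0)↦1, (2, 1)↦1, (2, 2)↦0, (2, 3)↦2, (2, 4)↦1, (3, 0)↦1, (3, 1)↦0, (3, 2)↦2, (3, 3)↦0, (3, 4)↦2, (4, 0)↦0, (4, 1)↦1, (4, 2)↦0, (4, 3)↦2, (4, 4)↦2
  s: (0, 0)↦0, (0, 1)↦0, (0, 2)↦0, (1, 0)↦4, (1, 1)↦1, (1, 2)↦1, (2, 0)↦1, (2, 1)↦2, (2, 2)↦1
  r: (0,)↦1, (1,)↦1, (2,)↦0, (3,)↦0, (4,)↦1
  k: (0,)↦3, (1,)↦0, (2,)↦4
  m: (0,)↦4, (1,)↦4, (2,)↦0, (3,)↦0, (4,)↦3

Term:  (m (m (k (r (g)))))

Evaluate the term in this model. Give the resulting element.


  g = 4
  (r (g)) = r(4,) = 1
  (k (r (g))) = k(1,) = 0
  (m (k (r (g)))) = m(0,) = 4
  (m (m (k (r (g))))) = m(4,) = 3

value = 3


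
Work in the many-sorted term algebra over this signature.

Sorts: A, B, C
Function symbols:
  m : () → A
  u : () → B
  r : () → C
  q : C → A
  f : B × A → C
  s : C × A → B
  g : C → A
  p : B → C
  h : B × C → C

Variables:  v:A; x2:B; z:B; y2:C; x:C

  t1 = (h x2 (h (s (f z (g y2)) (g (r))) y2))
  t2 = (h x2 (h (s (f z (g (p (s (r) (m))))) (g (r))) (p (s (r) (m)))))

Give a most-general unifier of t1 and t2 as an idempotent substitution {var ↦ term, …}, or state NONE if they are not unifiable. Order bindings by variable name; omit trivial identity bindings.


{y2 ↦ (p (s (r) (m)))}


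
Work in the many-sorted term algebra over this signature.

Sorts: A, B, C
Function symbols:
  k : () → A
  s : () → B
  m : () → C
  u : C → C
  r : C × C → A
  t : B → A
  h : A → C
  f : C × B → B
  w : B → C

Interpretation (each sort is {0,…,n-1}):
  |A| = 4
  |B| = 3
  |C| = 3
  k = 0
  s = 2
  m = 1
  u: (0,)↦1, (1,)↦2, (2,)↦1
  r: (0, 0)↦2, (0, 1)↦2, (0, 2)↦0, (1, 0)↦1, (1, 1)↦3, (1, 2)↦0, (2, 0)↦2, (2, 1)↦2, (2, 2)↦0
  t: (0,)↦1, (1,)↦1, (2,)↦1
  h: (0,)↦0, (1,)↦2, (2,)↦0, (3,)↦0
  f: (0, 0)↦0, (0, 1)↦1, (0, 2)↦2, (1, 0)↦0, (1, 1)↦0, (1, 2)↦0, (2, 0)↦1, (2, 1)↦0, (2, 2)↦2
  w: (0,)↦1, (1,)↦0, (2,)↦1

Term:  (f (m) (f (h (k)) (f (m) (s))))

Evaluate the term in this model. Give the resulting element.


value = 0

  m = 1
  k = 0
  (h (k)) = h(0,) = 0
  m = 1
  s = 2
  (f (m) (s)) = f(1, 2) = 0
  (f (h (k)) (f (m) (s))) = f(0, 0) = 0
  (f (m) (f (h (k)) (f (m) (s)))) = f(1, 0) = 0


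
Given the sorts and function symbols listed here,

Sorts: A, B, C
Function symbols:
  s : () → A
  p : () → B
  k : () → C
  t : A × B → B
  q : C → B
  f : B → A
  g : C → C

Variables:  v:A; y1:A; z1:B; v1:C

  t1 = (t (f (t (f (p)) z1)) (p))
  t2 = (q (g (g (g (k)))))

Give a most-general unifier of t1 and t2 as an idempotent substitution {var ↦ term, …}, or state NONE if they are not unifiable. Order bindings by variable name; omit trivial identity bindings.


head clash or occurs-check failure — not unifiable

NONE (not unifiable)


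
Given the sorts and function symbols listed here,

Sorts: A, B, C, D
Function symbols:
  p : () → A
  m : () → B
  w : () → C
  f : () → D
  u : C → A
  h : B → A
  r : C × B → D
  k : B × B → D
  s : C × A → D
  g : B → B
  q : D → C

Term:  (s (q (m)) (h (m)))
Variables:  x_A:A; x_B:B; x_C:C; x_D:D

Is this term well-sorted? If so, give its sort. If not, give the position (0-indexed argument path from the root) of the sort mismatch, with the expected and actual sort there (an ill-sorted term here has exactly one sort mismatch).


    (m) : B
  (q (m)) : ✗ arg 0 at [0, 0] has sort B, expected D
    (m) : B
  (h (m)) : A

ill-sorted at position [0, 0]: expected D, got B


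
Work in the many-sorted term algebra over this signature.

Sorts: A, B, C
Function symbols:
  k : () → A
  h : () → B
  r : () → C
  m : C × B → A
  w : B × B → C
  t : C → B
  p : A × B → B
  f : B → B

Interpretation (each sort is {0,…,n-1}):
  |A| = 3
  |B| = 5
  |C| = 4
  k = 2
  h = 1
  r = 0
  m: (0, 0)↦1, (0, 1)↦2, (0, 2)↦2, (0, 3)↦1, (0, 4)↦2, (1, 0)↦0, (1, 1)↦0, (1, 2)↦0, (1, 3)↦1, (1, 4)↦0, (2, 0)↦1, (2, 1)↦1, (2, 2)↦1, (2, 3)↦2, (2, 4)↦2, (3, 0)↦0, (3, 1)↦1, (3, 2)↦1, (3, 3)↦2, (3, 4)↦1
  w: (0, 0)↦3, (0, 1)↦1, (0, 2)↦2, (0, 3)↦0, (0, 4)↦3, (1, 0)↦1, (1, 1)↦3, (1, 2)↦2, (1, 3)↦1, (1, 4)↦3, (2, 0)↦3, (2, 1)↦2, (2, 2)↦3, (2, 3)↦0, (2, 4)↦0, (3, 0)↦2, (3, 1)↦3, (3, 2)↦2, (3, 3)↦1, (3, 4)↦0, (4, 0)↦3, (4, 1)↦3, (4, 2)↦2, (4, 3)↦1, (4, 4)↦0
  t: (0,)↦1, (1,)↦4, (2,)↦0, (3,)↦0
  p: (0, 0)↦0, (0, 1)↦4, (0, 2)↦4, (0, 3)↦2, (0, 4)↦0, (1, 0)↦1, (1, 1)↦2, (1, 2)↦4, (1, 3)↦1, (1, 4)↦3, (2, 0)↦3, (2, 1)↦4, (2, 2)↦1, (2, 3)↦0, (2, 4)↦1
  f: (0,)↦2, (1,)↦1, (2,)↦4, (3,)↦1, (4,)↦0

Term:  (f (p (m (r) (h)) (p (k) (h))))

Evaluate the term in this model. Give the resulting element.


value = 1

  r = 0
  h = 1
  (m (r) (h)) = m(0, 1) = 2
  k = 2
  h = 1
  (p (k) (h)) = p(2, 1) = 4
  (p (m (r) (h)) (p (k) (h))) = p(2, 4) = 1
  (f (p (m (r) (h)) (p (k) (h)))) = f(1,) = 1


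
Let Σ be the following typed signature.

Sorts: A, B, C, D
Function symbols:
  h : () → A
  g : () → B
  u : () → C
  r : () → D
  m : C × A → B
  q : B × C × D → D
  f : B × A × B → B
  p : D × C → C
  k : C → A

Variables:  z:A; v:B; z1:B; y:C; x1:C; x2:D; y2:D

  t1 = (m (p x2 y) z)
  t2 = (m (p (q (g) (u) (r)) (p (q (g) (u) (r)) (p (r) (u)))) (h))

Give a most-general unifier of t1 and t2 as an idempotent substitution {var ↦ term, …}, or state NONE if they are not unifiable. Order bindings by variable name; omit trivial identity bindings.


{x2 ↦ (q (g) (u) (r)), y ↦ (p (q (g) (u) (r)) (p (r) (u))), z ↦ (h)}


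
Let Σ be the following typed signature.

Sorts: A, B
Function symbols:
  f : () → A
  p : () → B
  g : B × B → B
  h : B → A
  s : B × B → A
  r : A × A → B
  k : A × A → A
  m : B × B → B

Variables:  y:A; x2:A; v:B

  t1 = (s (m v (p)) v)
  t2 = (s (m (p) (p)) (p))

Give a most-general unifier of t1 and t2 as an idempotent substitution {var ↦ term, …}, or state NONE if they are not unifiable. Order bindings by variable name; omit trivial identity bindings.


{v ↦ (p)}


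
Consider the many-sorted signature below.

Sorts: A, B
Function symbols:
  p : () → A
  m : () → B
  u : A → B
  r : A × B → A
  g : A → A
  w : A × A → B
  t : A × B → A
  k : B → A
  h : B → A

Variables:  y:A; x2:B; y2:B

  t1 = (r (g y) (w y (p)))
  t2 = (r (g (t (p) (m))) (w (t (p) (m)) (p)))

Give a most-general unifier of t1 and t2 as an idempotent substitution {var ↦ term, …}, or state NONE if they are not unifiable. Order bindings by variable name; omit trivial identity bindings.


{y ↦ (t (p) (m))}


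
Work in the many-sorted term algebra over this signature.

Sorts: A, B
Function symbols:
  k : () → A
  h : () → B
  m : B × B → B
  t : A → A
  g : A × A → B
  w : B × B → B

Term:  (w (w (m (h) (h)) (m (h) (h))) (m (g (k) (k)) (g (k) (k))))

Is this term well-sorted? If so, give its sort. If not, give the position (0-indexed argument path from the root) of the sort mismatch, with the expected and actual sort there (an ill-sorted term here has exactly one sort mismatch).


well-sorted; sort = B

      (h) : B
      (h) : B
    (m (h) (h)) : B
      (h) : B
      (h) : B
    (m (h) (h)) : B
  (w (m (h) (h)) (m (h) (h))) : B
      (k) : A
      (k) : A
    (g (k) (k)) : B
      (k) : A
      (k) : A
    (g (k) (k)) : B
  (m (g (k) (k)) (g (k) (k))) : B
(w (w (m (h) (h)) (m (h) (h))) (m (g (k) (k)) (g (k) (k)))) : B


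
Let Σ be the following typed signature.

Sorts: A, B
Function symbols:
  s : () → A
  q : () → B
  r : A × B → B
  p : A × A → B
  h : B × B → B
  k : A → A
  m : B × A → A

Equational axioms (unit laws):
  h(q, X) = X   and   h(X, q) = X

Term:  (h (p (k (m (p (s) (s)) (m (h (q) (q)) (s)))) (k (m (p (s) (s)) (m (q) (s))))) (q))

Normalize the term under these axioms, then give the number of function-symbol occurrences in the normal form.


size = 17

1. (h (p (k (m (p (s) (s)) (m (h (q) (q)) (s)))) (k (m (p (s) (s)) (m (q) (s))))) (q))  →  (p (k (m (p (s) (s)) (m (h (q) (q)) (s)))) (k (m (p (s) (s)) (m (q) (s)))))
2. (p (k (m (p (s) (s)) (m (h (q) (q)) (s)))) (k (m (p (s) (s)) (m (q) (s)))))  →  (p (k (m (p (s) (s)) (m (q) (s)))) (k (m (p (s) (s)) (m (q) (s)))))
normal form: (p (k (m (p (s) (s)) (m (q) (s)))) (k (m (p (s) (s)) (m (q) (s)))))


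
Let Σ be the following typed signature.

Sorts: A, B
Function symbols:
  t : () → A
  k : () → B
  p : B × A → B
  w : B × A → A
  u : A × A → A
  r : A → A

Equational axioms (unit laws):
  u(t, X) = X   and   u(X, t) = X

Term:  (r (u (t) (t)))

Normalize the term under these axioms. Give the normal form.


normal form = (r (t))

1. (r (u (t) (t)))  →  (r (t))


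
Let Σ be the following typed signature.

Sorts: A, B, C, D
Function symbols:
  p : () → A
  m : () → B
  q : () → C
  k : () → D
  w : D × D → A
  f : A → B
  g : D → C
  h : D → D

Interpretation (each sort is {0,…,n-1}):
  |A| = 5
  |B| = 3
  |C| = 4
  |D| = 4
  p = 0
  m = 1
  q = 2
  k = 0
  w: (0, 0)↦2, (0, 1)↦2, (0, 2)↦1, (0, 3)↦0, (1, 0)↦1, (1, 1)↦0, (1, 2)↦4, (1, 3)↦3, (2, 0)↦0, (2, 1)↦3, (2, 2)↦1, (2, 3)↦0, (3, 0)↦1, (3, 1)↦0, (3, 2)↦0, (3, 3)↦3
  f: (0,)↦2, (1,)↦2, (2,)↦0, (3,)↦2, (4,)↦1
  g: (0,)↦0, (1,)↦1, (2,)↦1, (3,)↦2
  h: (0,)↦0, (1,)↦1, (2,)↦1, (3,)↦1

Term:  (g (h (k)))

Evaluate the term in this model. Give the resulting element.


  k = 0
  (h (k)) = h(0,) = 0
  (g (h (k))) = g(0,) = 0

value = 0


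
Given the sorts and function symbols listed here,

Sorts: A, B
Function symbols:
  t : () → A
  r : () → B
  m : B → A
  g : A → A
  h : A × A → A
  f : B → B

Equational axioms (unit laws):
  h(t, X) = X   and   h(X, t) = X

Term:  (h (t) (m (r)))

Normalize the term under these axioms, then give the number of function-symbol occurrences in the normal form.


1. (h (t) (m (r)))  →  (m (r))
normal form: (m (r))

size = 2


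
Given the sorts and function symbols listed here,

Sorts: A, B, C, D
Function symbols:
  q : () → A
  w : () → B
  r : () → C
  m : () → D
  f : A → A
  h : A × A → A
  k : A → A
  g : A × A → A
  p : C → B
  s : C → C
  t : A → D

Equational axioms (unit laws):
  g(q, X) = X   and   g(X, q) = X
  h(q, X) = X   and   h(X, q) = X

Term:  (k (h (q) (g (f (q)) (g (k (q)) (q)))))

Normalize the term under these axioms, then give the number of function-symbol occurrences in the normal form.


1. (k (h (q) (g (f (q)) (g (k (q)) (q)))))  →  (k (g (f (q)) (g (k (q)) (q))))
2. (k (g (f (q)) (g (k (q)) (q))))  →  (k (g (f (q)) (k (q))))
normal form: (k (g (f (q)) (k (q))))

size = 6


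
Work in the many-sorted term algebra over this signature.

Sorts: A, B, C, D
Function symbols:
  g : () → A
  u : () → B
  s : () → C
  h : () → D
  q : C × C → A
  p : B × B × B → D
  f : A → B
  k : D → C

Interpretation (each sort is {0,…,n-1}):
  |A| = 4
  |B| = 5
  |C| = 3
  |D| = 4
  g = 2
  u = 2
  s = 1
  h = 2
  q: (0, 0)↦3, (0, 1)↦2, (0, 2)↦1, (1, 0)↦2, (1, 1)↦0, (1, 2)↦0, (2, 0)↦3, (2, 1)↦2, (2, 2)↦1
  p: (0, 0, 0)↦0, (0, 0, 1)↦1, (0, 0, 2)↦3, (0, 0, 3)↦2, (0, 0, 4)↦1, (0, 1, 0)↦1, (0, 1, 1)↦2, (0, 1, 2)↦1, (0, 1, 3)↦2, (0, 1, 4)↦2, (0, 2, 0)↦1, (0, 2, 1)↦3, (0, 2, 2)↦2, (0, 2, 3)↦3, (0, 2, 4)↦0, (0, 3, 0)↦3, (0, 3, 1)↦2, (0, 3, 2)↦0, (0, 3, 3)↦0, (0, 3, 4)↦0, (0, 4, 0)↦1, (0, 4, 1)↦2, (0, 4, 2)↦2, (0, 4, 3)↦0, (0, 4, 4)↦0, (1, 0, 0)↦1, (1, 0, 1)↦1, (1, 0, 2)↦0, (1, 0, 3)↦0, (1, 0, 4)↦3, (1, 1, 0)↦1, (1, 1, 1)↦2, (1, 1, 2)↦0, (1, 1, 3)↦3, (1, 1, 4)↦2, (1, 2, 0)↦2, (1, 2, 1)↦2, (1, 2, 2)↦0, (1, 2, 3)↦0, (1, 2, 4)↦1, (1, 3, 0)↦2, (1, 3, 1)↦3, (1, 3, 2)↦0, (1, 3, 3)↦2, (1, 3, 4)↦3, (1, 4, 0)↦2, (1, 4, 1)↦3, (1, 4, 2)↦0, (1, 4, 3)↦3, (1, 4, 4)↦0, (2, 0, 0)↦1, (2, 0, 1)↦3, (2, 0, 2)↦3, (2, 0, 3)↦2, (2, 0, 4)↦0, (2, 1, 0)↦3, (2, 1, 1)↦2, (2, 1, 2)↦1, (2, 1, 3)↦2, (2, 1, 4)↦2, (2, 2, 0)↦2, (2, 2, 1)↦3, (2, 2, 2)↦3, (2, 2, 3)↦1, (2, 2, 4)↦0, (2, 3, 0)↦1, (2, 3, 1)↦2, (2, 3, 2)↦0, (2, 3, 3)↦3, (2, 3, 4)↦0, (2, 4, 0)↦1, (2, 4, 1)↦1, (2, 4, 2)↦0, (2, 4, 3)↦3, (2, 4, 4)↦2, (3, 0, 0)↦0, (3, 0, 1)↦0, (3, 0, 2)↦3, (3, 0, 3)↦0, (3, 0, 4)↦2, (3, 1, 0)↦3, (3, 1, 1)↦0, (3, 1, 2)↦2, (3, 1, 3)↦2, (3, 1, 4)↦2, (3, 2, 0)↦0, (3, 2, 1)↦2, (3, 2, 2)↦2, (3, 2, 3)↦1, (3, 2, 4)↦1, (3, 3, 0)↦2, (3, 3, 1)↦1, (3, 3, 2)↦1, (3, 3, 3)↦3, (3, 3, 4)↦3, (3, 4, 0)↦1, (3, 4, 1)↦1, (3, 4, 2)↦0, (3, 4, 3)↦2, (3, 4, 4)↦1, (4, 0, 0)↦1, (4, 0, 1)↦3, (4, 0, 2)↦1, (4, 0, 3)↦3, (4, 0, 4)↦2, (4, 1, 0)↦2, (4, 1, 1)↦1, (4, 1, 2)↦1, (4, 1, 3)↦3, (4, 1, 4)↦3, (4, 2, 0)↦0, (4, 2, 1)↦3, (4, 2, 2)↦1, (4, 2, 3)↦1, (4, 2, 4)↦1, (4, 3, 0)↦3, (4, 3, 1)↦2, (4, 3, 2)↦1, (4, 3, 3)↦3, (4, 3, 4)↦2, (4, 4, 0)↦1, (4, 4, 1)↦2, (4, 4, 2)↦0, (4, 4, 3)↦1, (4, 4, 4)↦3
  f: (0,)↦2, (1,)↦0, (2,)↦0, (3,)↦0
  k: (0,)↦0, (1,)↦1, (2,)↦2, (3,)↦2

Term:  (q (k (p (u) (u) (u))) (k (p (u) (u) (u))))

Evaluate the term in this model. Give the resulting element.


  u = 2
  u = 2
  u = 2
  (p (u) (u) (u)) = p(2, 2, 2) = 3
  (k (p (u) (u) (u))) = k(3,) = 2
  u = 2
  u = 2
  u = 2
  (p (u) (u) (u)) = p(2, 2, 2) = 3
  (k (p (u) (u) (u))) = k(3,) = 2
  (q (k (p (u) (u) (u))) (k (p (u) (u) (u)))) = q(2, 2) = 1

value = 1


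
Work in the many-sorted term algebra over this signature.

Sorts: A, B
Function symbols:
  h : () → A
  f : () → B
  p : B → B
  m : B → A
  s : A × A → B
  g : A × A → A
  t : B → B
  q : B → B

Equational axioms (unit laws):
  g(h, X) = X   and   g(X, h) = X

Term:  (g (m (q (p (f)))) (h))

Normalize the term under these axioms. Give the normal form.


1. (g (m (q (p (f)))) (h))  →  (m (q (p (f))))

normal form = (m (q (p (f))))


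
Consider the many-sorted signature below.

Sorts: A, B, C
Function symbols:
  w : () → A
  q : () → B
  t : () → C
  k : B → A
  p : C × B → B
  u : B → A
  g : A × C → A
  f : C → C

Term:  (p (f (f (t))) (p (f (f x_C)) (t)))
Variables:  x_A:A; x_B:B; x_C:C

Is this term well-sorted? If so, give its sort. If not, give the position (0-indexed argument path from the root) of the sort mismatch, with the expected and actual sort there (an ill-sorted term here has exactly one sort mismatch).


      (t) : C
    (f (t)) : C
  (f (f (t))) : C
        x_C : C
      (f x_C) : C
    (f (f x_C)) : C
    (t) : C
  (p (f (f x_C)) (t)) : ✗ arg 1 at [1, 1] has sort C, expected B

ill-sorted at position [1, 1]: expected B, got C


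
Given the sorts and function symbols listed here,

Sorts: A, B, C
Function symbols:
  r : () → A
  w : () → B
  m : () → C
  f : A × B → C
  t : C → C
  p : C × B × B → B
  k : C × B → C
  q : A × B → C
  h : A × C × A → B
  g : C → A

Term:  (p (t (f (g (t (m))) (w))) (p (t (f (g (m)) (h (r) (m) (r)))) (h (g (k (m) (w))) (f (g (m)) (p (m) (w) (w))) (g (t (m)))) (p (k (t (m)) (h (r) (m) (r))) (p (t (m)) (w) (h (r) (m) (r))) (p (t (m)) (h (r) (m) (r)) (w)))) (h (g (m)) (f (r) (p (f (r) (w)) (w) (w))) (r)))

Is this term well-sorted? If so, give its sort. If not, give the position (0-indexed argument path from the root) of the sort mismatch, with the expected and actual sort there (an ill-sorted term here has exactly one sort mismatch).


          (m) : C
        (t (m)) : C
      (g (t (m))) : A
      (w) : B
    (f (g (t (m))) (w)) : C
  (t (f (g (t (m))) (w))) : C
          (m) : C
        (g (m)) : A
          (r) : A
          (m) : C
          (r) : A
        (h (r) (m) (r)) : B
      (f (g (m)) (h (r) (m) (r))) : C
    (t (f (g (m)) (h (r) (m) (r)))) : C
          (m) : C
          (w) : B
        (k (m) (w)) : C
      (g (k (m) (w))) : A
          (m) : C
        (g (m)) : A
          (m) : C
          (w) : B
          (w) : B
        (p (m) (w) (w)) : B
      (f (g (m)) (p (m) (w) (w))) : C
          (m) : C
        (t (m)) : C
      (g (t (m))) : A
    (h (g (k (m) (w))) (f (g (m)) (p (m) (w) (w))) (g (t (m)))) : B
          (m) : C
        (t (m)) : C
          (r) : A
          (m) : C
          (r) : A
        (h (r) (m) (r)) : B
      (k (t (m)) (h (r) (m) (r))) : C
          (m) : C
        (t (m)) : C
        (w) : B
          (r) : A
          (m) : C
          (r) : A
        (h (r) (m) (r)) : B
      (p (t (m)) (w) (h (r) (m) (r))) : B
          (m) : C
        (t (m)) : C
          (r) : A
          (m) : C
          (r) : A
        (h (r) (m) (r)) : B
        (w) : B
      (p (t (m)) (h (r) (m) (r)) (w)) : B
    (p (k (t (m)) (h (r) (m) (r))) (p (t (m)) (w) (h (r) (m) (r))) (p (t (m)) (h (r) (m) (r)) (w))) : B
  (p (t (f (g (m)) (h (r) (m) (r)))) (h (g (k (m) (w))) (f (g (m)) (p (m) (w) (w))) (g (t (m)))) (p (k (t (m)) (h (r) (m) (r))) (p (t (m)) (w) (h (r) (m) (r))) (p (t (m)) (h (r) (m) (r)) (w)))) : B
      (m) : C
    (g (m)) : A
      (r) : A
          (r) : A
          (w) : B
        (f (r) (w)) : C
        (w) : B
        (w) : B
      (p (f (r) (w)) (w) (w)) : B
    (f (r) (p (f (r) (w)) (w) (w))) : C
    (r) : A
  (h (g (m)) (f (r) (p (f (r) (w)) (w) (w))) (r)) : B
(p (t (f (g (t (m))) (w))) (p (t (f (g (m)) (h (r) (m) (r)))) (h (g (k (m) (w))) (f (g (m)) (p (m) (w) (w))) (g (t (m)))) (p (k (t (m)) (h (r) (m) (r))) (p (t (m)) (w) (h (r) (m) (r))) (p (t (m)) (h (r) (m) (r)) (w)))) (h (g (m)) (f (r) (p (f (r) (w)) (w) (w))) (r))) : B

well-sorted; sort = B


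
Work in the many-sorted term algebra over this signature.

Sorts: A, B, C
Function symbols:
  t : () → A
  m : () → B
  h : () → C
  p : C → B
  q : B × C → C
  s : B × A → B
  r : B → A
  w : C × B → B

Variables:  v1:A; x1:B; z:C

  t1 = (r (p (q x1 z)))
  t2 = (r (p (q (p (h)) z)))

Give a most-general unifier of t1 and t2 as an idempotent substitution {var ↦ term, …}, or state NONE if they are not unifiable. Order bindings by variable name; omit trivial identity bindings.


{x1 ↦ (p (h))}


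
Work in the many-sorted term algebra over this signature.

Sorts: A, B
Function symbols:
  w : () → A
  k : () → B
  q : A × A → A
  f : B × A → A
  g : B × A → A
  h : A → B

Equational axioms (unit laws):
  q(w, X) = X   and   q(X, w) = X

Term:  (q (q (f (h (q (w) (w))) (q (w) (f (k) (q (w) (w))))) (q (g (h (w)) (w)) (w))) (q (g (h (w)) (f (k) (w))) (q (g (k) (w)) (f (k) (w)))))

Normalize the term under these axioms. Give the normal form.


1. (q (q (f (h (q (w) (w))) (q (w) (f (k) (q (w) (w))))) (q (g (h (w)) (w)) (w))) (q (g (h (w)) (f (k) (w))) (q (g (k) (w)) (f (k) (w)))))  →  (q (q (f (h (w)) (q (w) (f (k) (q (w) (w))))) (q (g (h (w)) (w)) (w))) (q (g (h (w)) (f (k) (w))) (q (g (k) (w)) (f (k) (w)))))
2. (q (q (f (h (w)) (q (w) (f (k) (q (w) (w))))) (q (g (h (w)) (w)) (w))) (q (g (h (w)) (f (k) (w))) (q (g (k) (w)) (f (k) (w)))))  →  (q (q (f (h (w)) (f (k) (q (w) (w)))) (q (g (h (w)) (w)) (w))) (q (g (h (w)) (f (k) (w))) (q (g (k) (w)) (f (k) (w)))))
3. (q (q (f (h (w)) (f (k) (q (w) (w)))) (q (g (h (w)) (w)) (w))) (q (g (h (w)) (f (k) (w))) (q (g (k) (w)) (f (k) (w)))))  →  (q (q (f (h (w)) (f (k) (w))) (q (g (h (w)) (w)) (w))) (q (g (h (w)) (f (k) (w))) (q (g (k) (w)) (f (k) (w)))))
4. (q (q (f (h (w)) (f (k) (w))) (q (g (h (w)) (w)) (w))) (q (g (h (w)) (f (k) (w))) (q (g (k) (w)) (f (k) (w)))))  →  (q (q (f (h (w)) (f (k) (w))) (g (h (w)) (w))) (q (g (h (w)) (f (k) (w))) (q (g (k) (w)) (f (k) (w)))))

normal form = (q (q (f (h (w)) (f (k) (w))) (g (h (w)) (w))) (q (g (h (w)) (f (k) (w))) (q (g (k) (w)) (f (k) (w)))))


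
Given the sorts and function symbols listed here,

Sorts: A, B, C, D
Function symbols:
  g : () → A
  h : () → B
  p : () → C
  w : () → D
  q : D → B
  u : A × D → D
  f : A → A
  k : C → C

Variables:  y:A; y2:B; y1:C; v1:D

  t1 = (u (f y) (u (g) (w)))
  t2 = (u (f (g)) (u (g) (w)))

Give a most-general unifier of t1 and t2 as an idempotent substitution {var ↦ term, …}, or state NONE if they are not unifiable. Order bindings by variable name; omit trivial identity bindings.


{y ↦ (g)}
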